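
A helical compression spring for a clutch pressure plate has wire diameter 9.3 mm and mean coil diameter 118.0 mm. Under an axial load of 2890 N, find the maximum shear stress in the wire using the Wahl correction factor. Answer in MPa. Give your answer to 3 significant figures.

1200 MPa

Spring index C = D/d = 118.0/9.3 = 12.6882
K_W = (4C−1)/(4C−4) + 0.615/C = 49.753/46.753 + 0.0485 = 1.1126
τ₀ = 8FD/(πd³) = 8·2890·118.0/(π·9.3³) = 2.72816e+06/2527 = 1079.6 MPa
τ_max = K·τ₀ = 1.1126 × 1079.6 = 1201.2 MPa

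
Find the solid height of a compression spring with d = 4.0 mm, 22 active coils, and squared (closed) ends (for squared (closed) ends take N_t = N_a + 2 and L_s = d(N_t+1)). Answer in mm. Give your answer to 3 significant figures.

100 mm

squared (closed) ends: N_t = N_a + 2 = 22 + 2 = 24
L_s = d·(N_t+1) = 4.0 × 25 = 100 mm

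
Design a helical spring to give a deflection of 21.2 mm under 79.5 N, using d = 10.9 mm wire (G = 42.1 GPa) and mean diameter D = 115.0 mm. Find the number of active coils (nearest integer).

13

Required rate k = F/δ = 79.5/21.2 = 3.75 N/mm
N_a = Gd⁴/(8D³k) = (42.1×10³ × 10.9⁴)/(8 × 115.0³ × 3.75)
    = 5.94276e+08 / 4.56262e+07 = 13.02 → 13 coils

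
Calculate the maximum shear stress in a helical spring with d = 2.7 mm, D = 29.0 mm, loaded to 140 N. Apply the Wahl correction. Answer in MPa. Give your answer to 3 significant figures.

Spring index C = D/d = 29.0/2.7 = 10.7407
K_W = (4C−1)/(4C−4) + 0.615/C = 41.963/38.963 + 0.0573 = 1.1343
τ₀ = 8FD/(πd³) = 8·140·29.0/(π·2.7³) = 32480/61.836 = 525.26 MPa
τ_max = K·τ₀ = 1.1343 × 525.26 = 595.78 MPa

596 MPa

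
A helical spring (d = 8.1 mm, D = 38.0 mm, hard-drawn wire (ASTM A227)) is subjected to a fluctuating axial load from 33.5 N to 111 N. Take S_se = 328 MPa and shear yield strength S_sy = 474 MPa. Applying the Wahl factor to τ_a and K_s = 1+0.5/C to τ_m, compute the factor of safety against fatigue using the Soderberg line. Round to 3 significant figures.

16.8

C = D/d = 38.0/8.1 = 4.6914; K_W = (4C−1)/(4C−4)+0.615/C = 1.3343; K_s = 1+0.5/C = 1.1066
F_a = (F_max−F_min)/2 = 38.75 N; F_m = (F_max+F_min)/2 = 72.25 N
τ_a = K_W·8F_aD/(πd³) = 1.3343 × 7.0557 = 9.4142 MPa
τ_m = K_s·8F_mD/(πd³) = 1.1066 × 13.155 = 14.558 MPa
Soderberg: 1/n_f = τ_a/S_se + τ_m/S_sy = 9.4142/328 + 14.558/474 = 0.02870 + 0.03071 = 0.059414
n_f = 1/0.059414 = 16.83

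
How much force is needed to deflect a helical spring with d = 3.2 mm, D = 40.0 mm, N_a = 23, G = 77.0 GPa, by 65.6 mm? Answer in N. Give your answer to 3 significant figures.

45.0 N

k = Gd⁴/(8D³N_a) = (77.0×10³)(3.2⁴)/(8·40.0³·23) = 0.68563 N/mm
F = k·δ = 0.68563 × 65.6 = 44.978 N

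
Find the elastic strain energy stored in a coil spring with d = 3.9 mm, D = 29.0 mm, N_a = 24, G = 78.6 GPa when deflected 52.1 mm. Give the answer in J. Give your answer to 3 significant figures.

k = Gd⁴/(8D³N_a) = (78.6×10³)(3.9⁴)/(8·29.0³·24) = 3.8832 N/mm
U = ½kδ² = 0.5 × 3.8832 × 52.1² = 5270.2 N·mm = 5.2702 J

5.27 J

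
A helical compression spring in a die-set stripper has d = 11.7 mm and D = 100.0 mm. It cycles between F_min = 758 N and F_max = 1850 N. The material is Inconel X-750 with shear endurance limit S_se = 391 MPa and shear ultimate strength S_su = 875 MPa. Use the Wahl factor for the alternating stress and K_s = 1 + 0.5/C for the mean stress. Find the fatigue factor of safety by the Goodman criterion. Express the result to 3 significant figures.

1.96

C = D/d = 100.0/11.7 = 8.5470; K_W = (4C−1)/(4C−4)+0.615/C = 1.1713; K_s = 1+0.5/C = 1.0585
F_a = (F_max−F_min)/2 = 546 N; F_m = (F_max+F_min)/2 = 1304 N
τ_a = K_W·8F_aD/(πd³) = 1.1713 × 86.811 = 101.68 MPa
τ_m = K_s·8F_mD/(πd³) = 1.0585 × 207.33 = 219.46 MPa
Goodman: 1/n_f = τ_a/S_se + τ_m/S_su = 101.68/391 + 219.46/875 = 0.26006 + 0.25081 = 0.51087
n_f = 1/0.51087 = 1.957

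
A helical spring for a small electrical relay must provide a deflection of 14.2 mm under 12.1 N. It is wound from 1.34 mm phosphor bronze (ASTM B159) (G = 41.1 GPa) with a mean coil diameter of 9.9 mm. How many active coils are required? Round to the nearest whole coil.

Required rate k = F/δ = 12.1/14.2 = 0.85211 N/mm
N_a = Gd⁴/(8D³k) = (41.1×10³ × 1.34⁴)/(8 × 9.9³ × 0.85211)
    = 132514 / 6614.43 = 20.03 → 20 coils

20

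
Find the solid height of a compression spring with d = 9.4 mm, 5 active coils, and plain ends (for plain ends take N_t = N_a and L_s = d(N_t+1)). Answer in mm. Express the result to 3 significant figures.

56.4 mm

plain ends: N_t = N_a = 5
L_s = d·(N_t+1) = 9.4 × 6 = 56.4 mm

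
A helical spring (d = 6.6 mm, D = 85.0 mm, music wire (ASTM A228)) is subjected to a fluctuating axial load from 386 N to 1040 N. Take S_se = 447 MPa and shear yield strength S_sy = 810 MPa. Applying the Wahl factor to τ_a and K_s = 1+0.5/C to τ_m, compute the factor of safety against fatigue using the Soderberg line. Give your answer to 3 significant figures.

C = D/d = 85.0/6.6 = 12.8788; K_W = (4C−1)/(4C−4)+0.615/C = 1.1109; K_s = 1+0.5/C = 1.0388
F_a = (F_max−F_min)/2 = 327 N; F_m = (F_max+F_min)/2 = 713 N
τ_a = K_W·8F_aD/(πd³) = 1.1109 × 246.19 = 273.49 MPa
τ_m = K_s·8F_mD/(πd³) = 1.0388 × 536.81 = 557.65 MPa
Soderberg: 1/n_f = τ_a/S_se + τ_m/S_sy = 273.49/447 + 557.65/810 = 0.61184 + 0.68845 = 1.3003
n_f = 1/1.3003 = 0.7691

0.769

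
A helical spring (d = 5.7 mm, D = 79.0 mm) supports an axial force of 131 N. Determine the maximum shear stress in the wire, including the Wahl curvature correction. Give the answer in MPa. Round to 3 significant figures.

157 MPa

Spring index C = D/d = 79.0/5.7 = 13.8596
K_W = (4C−1)/(4C−4) + 0.615/C = 54.439/51.439 + 0.0444 = 1.1027
τ₀ = 8FD/(πd³) = 8·131·79.0/(π·5.7³) = 82792/581.8 = 142.3 MPa
τ_max = K·τ₀ = 1.1027 × 142.3 = 156.92 MPa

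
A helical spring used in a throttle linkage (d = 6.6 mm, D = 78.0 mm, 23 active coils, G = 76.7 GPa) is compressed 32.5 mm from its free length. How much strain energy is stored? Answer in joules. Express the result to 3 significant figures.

0.880 J

k = Gd⁴/(8D³N_a) = (76.7×10³)(6.6⁴)/(8·78.0³·23) = 1.6667 N/mm
U = ½kδ² = 0.5 × 1.6667 × 32.5² = 880.25 N·mm = 0.88025 J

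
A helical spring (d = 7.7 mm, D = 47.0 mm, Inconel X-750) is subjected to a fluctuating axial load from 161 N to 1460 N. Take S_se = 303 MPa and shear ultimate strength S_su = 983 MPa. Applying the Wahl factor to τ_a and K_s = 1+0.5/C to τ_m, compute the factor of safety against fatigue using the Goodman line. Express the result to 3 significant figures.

C = D/d = 47.0/7.7 = 6.1039; K_W = (4C−1)/(4C−4)+0.615/C = 1.2477; K_s = 1+0.5/C = 1.0819
F_a = (F_max−F_min)/2 = 649.5 N; F_m = (F_max+F_min)/2 = 810.5 N
τ_a = K_W·8F_aD/(πd³) = 1.2477 × 170.27 = 212.45 MPa
τ_m = K_s·8F_mD/(πd³) = 1.0819 × 212.48 = 229.89 MPa
Goodman: 1/n_f = τ_a/S_se + τ_m/S_su = 212.45/303 + 229.89/983 = 0.70115 + 0.23386 = 0.93501
n_f = 1/0.93501 = 1.07

1.07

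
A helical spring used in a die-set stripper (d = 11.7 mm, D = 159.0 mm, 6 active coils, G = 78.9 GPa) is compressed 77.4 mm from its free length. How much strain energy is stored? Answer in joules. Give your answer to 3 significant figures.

k = Gd⁴/(8D³N_a) = (78.9×10³)(11.7⁴)/(8·159.0³·6) = 7.6628 N/mm
U = ½kδ² = 0.5 × 7.6628 × 77.4² = 22953 N·mm = 22.953 J

23.0 J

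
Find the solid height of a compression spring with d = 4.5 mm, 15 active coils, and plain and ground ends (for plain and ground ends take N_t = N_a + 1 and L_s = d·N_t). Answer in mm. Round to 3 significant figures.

plain and ground ends: N_t = N_a + 1 = 15 + 1 = 16
L_s = d·N_t = 4.5 × 16 = 72 mm

72.0 mm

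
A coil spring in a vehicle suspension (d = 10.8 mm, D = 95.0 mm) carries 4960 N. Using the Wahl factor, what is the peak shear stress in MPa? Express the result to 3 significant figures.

1110 MPa

Spring index C = D/d = 95.0/10.8 = 8.7963
K_W = (4C−1)/(4C−4) + 0.615/C = 34.185/31.185 + 0.0699 = 1.1661
τ₀ = 8FD/(πd³) = 8·4960·95.0/(π·10.8³) = 3.7696e+06/3957.5 = 952.52 MPa
τ_max = K·τ₀ = 1.1661 × 952.52 = 1110.7 MPa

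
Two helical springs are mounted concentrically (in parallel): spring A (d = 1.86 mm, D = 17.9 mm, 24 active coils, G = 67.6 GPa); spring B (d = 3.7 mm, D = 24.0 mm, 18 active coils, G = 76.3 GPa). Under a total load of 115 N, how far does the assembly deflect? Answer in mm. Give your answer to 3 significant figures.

14.5 mm

k_A = Gd⁴/(8D³N_a) = (67.6×10³)(1.86⁴)/(8·17.9³·24) = 0.73475 N/mm
k_B = Gd⁴/(8D³N_a) = (76.3×10³)(3.7⁴)/(8·24.0³·18) = 7.1835 N/mm
Parallel: k_eq = 0.73475 + 7.1835 = 7.9182 N/mm
δ = F/k_eq = 115/7.9182 = 14.523 mm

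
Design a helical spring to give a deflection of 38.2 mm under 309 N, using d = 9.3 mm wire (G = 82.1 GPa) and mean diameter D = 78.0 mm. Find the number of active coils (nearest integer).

20

Required rate k = F/δ = 309/38.2 = 8.089 N/mm
N_a = Gd⁴/(8D³k) = (82.1×10³ × 9.3⁴)/(8 × 78.0³ × 8.089)
    = 6.14151e+08 / 3.07092e+07 = 20 → 20 coils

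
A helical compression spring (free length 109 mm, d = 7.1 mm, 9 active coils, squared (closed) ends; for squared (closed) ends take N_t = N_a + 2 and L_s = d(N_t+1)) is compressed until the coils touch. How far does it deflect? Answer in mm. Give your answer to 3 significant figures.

23.8 mm

N_t = 11; L_s = 7.1·12 = 85.2 mm
δ_solid = L₀ − L_s = 109 − 85.2 = 23.8 mm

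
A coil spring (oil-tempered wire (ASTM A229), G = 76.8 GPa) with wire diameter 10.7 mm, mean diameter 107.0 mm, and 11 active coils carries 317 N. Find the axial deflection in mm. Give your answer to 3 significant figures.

33.9 mm

k = Gd⁴/(8D³N_a) = (76.8×10³)(10.7⁴)/(8·107.0³·11) = 9.3382 N/mm
δ = F/k = 317 / 9.3382 = 33.947 mm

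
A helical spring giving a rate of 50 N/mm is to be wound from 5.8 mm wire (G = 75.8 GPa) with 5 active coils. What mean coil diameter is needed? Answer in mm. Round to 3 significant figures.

D = (Gd⁴/(8N_a·k))^(1/3) = (75.8×10³·5.8⁴/(8·5·50))^(1/3)
  = (42889.5)^(1/3) = 35.0040 mm

35.0 mm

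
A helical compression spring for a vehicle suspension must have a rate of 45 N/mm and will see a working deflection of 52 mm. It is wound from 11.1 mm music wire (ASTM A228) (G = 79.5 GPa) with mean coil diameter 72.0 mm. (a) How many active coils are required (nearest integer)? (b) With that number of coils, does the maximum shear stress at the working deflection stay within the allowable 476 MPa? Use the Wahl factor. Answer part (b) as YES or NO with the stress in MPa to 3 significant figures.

(a) 9 coils; (b) YES, τ_max = 386 MPa

N_a = Gd⁴/(8D³k) = (79.5×10³)(11.1⁴)/(8·72.0³·45) = 8.982 → N_a = 9
Actual rate k = Gd⁴/(8D³·9) = 44.909 N/mm
Working load F = kδ = 44.909·52 = 2335.2 N
C = 72.0/11.1 = 6.4865; K_W = (4C−1)/(4C−4)+0.615/C = 1.2315
τ_max = K_W·8FD/(πd³) = 1.2315·313.07 = 385.54 MPa
τ_max ≤ 476 MPa → acceptable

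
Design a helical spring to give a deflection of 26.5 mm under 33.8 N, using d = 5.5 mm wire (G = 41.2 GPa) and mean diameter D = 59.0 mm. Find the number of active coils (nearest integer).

Required rate k = F/δ = 33.8/26.5 = 1.2755 N/mm
N_a = Gd⁴/(8D³k) = (41.2×10³ × 5.5⁴)/(8 × 59.0³ × 1.2755)
    = 3.77006e+07 / 2.09564e+06 = 17.99 → 18 coils

18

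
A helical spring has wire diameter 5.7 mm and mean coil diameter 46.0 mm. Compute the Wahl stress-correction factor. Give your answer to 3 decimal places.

1.182

C = D/d = 46.0/5.7 = 8.0702
K_W = (4C−1)/(4C−4) + 0.615/C = 31.281/28.281 + 0.0762 = 1.1823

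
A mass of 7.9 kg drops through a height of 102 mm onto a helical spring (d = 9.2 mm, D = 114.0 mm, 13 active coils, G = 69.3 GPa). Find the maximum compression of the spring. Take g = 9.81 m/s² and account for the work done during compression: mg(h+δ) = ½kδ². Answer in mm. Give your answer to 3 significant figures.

98.1 mm

k = Gd⁴/(8D³N_a) = (69.3×10³)(9.2⁴)/(8·114.0³·13) = 3.2221 N/mm
W = mg = 7.9 × 9.81 = 77.499 N
½kδ² − Wδ − Wh = 0 → δ = (W + √(W² + 2kWh))/k
δ = (77.499 + √(6006.1 + 50940.5))/3.2221 = (77.499 + 238.63)/3.2221 = 98.115 mm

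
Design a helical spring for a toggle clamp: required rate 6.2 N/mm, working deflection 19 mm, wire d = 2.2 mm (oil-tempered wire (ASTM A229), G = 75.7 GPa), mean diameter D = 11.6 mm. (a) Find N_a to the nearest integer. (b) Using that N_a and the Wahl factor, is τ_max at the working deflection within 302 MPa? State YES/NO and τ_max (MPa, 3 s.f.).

(a) 23 coils; (b) NO, τ_max = 421 MPa

N_a = Gd⁴/(8D³k) = (75.7×10³)(2.2⁴)/(8·11.6³·6.2) = 22.91 → N_a = 23
Actual rate k = Gd⁴/(8D³·23) = 6.1744 N/mm
Working load F = kδ = 6.1744·19 = 117.31 N
C = 11.6/2.2 = 5.2727; K_W = (4C−1)/(4C−4)+0.615/C = 1.2922
τ_max = K_W·8FD/(πd³) = 1.2922·325.45 = 420.53 MPa
τ_max > 302 MPa → exceeds allowable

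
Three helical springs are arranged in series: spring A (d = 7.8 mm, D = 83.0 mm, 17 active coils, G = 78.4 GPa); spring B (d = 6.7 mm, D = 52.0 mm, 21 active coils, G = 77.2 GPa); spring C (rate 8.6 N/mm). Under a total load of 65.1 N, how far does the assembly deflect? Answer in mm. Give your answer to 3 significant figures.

34.9 mm

k_A = Gd⁴/(8D³N_a) = (78.4×10³)(7.8⁴)/(8·83.0³·17) = 3.7318 N/mm
k_B = Gd⁴/(8D³N_a) = (77.2×10³)(6.7⁴)/(8·52.0³·21) = 6.5856 N/mm
Series: 1/k_eq = 1/3.7318 + 1/6.5856 + 1/8.6 = 0.53609; k_eq = 1.8654 N/mm
δ = F/k_eq = 65.1/1.8654 = 34.899 mm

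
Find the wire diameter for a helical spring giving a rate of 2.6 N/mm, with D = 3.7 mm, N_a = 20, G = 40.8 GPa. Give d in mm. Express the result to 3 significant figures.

d = (8D³N_a·k / G)^(1/4) = (8·3.7³·20·2.6 / (40.8×10³))^0.25
  = (0.51646)^0.25 = 0.8477 mm

0.848 mm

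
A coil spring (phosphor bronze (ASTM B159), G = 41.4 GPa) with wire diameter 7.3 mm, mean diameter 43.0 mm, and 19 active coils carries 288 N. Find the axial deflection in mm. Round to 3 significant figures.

29.6 mm

k = Gd⁴/(8D³N_a) = (41.4×10³)(7.3⁴)/(8·43.0³·19) = 9.7284 N/mm
δ = F/k = 288 / 9.7284 = 29.604 mm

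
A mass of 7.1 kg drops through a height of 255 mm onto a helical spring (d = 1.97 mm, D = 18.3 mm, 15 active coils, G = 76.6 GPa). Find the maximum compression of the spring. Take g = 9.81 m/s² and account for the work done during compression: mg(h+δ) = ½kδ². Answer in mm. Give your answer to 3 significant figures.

k = Gd⁴/(8D³N_a) = (76.6×10³)(1.97⁴)/(8·18.3³·15) = 1.5688 N/mm
W = mg = 7.1 × 9.81 = 69.651 N
½kδ² − Wδ − Wh = 0 → δ = (W + √(W² + 2kWh))/k
δ = (69.651 + √(4851.3 + 55725.8))/1.5688 = (69.651 + 246.12)/1.5688 = 201.29 mm

201 mm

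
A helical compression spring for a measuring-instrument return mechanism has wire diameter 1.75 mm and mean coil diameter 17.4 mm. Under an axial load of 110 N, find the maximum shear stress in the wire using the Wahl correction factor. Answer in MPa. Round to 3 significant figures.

1040 MPa

Spring index C = D/d = 17.4/1.75 = 9.9429
K_W = (4C−1)/(4C−4) + 0.615/C = 38.771/35.771 + 0.0619 = 1.1457
τ₀ = 8FD/(πd³) = 8·110·17.4/(π·1.75³) = 15312/16.837 = 909.43 MPa
τ_max = K·τ₀ = 1.1457 × 909.43 = 1041.9 MPa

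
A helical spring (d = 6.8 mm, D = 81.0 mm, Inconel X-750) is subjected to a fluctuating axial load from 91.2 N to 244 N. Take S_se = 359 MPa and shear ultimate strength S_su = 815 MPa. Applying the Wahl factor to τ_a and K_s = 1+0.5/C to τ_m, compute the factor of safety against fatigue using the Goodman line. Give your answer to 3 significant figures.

C = D/d = 81.0/6.8 = 11.9118; K_W = (4C−1)/(4C−4)+0.615/C = 1.1204; K_s = 1+0.5/C = 1.0420
F_a = (F_max−F_min)/2 = 76.4 N; F_m = (F_max+F_min)/2 = 167.6 N
τ_a = K_W·8F_aD/(πd³) = 1.1204 × 50.118 = 56.15 MPa
τ_m = K_s·8F_mD/(πd³) = 1.0420 × 109.94 = 114.56 MPa
Goodman: 1/n_f = τ_a/S_se + τ_m/S_su = 56.15/359 + 114.56/815 = 0.15641 + 0.14056 = 0.29697
n_f = 1/0.29697 = 3.367

3.37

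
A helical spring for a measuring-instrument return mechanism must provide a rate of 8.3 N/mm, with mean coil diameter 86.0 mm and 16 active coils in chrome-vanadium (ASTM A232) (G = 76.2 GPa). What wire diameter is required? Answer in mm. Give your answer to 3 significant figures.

d = (8D³N_a·k / G)^(1/4) = (8·86.0³·16·8.3 / (76.2×10³))^0.25
  = (8868.1)^0.25 = 9.7041 mm

9.70 mm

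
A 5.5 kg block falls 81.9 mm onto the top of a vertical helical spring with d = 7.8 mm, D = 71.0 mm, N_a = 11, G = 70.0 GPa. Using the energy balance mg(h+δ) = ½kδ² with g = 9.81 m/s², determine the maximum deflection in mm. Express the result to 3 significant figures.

k = Gd⁴/(8D³N_a) = (70.0×10³)(7.8⁴)/(8·71.0³·11) = 8.2266 N/mm
W = mg = 5.5 × 9.81 = 53.955 N
½kδ² − Wδ − Wh = 0 → δ = (W + √(W² + 2kWh))/k
δ = (53.955 + √(2911.1 + 72705))/8.2266 = (53.955 + 274.98)/8.2266 = 39.985 mm

40.0 mm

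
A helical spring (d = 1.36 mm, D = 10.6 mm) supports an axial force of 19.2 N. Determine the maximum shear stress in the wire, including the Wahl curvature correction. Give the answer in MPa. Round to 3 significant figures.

Spring index C = D/d = 10.6/1.36 = 7.7941
K_W = (4C−1)/(4C−4) + 0.615/C = 30.176/27.176 + 0.0789 = 1.1893
τ₀ = 8FD/(πd³) = 8·19.2·10.6/(π·1.36³) = 1628.16/7.9025 = 206.03 MPa
τ_max = K·τ₀ = 1.1893 × 206.03 = 245.03 MPa

245 MPa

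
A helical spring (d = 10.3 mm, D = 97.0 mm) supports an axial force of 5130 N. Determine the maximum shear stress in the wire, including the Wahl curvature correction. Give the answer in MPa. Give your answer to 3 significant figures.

Spring index C = D/d = 97.0/10.3 = 9.4175
K_W = (4C−1)/(4C−4) + 0.615/C = 36.670/33.670 + 0.0653 = 1.1544
τ₀ = 8FD/(πd³) = 8·5130·97.0/(π·10.3³) = 3.98088e+06/3432.9 = 1159.6 MPa
τ_max = K·τ₀ = 1.1544 × 1159.6 = 1338.7 MPa

1340 MPa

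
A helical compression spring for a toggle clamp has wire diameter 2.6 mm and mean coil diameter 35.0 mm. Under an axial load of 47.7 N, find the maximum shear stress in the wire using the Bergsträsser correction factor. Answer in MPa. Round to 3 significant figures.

Spring index C = D/d = 35.0/2.6 = 13.4615
K_B = (4C+2)/(4C−3) = 55.846/50.846 = 1.0983
τ₀ = 8FD/(πd³) = 8·47.7·35.0/(π·2.6³) = 13356/55.217 = 241.88 MPa
τ_max = K·τ₀ = 1.0983 × 241.88 = 265.67 MPa

266 MPa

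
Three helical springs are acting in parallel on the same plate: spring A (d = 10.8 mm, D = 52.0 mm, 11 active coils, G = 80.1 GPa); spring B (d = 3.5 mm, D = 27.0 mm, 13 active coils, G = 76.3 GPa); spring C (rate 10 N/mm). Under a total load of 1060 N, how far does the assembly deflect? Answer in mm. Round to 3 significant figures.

k_A = Gd⁴/(8D³N_a) = (80.1×10³)(10.8⁴)/(8·52.0³·11) = 88.071 N/mm
k_B = Gd⁴/(8D³N_a) = (76.3×10³)(3.5⁴)/(8·27.0³·13) = 5.5934 N/mm
Parallel: k_eq = 88.071 + 5.5934 + 10 = 103.66 N/mm
δ = F/k_eq = 1060/103.66 = 10.225 mm

10.2 mm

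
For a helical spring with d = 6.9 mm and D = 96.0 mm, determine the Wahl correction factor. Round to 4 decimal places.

1.1023

C = D/d = 96.0/6.9 = 13.9130
K_W = (4C−1)/(4C−4) + 0.615/C = 54.652/51.652 + 0.0442 = 1.1023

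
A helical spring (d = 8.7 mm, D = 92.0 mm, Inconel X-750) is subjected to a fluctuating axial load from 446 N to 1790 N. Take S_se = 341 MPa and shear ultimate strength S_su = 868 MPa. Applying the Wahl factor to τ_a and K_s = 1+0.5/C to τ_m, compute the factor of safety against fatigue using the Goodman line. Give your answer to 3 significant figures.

C = D/d = 92.0/8.7 = 10.5747; K_W = (4C−1)/(4C−4)+0.615/C = 1.1365; K_s = 1+0.5/C = 1.0473
F_a = (F_max−F_min)/2 = 672 N; F_m = (F_max+F_min)/2 = 1118 N
τ_a = K_W·8F_aD/(πd³) = 1.1365 × 239.08 = 271.71 MPa
τ_m = K_s·8F_mD/(πd³) = 1.0473 × 397.75 = 416.56 MPa
Goodman: 1/n_f = τ_a/S_se + τ_m/S_su = 271.71/341 + 416.56/868 = 0.79680 + 0.47991 = 1.2767
n_f = 1/1.2767 = 0.7833

0.783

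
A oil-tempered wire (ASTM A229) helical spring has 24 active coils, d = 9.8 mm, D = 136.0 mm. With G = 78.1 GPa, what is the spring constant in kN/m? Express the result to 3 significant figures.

k = Gd⁴/(8D³N_a) = (78.1×10³ × 9.8⁴) / (8 × 136.0³ × 24)
  = 7.2037e+08 / 4.82968e+08 = 1.4915 N/mm

1.49 kN/m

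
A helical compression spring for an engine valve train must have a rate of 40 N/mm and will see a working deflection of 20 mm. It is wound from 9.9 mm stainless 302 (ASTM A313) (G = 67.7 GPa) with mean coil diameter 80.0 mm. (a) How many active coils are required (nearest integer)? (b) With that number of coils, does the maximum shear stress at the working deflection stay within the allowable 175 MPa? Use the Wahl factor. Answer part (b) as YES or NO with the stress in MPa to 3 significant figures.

(a) 4 coils; (b) NO, τ_max = 197 MPa

N_a = Gd⁴/(8D³k) = (67.7×10³)(9.9⁴)/(8·80.0³·40) = 3.969 → N_a = 4
Actual rate k = Gd⁴/(8D³·4) = 39.693 N/mm
Working load F = kδ = 39.693·20 = 793.85 N
C = 80.0/9.9 = 8.0808; K_W = (4C−1)/(4C−4)+0.615/C = 1.1820
τ_max = K_W·8FD/(πd³) = 1.1820·166.67 = 197.01 MPa
τ_max > 175 MPa → exceeds allowable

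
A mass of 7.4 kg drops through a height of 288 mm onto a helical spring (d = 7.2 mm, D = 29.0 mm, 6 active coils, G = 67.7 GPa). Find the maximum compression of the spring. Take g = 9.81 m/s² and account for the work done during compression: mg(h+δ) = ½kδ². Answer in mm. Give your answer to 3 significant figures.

k = Gd⁴/(8D³N_a) = (67.7×10³)(7.2⁴)/(8·29.0³·6) = 155.41 N/mm
W = mg = 7.4 × 9.81 = 72.594 N
½kδ² − Wδ − Wh = 0 → δ = (W + √(W² + 2kWh))/k
δ = (72.594 + √(5269.9 + 6.4984e+06))/155.41 = (72.594 + 2550.2)/155.41 = 16.877 mm

16.9 mm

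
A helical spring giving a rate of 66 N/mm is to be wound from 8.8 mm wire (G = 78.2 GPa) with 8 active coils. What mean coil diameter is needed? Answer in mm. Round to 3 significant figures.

D = (Gd⁴/(8N_a·k))^(1/3) = (78.2×10³·8.8⁴/(8·8·66))^(1/3)
  = (111023)^(1/3) = 48.0623 mm

48.1 mm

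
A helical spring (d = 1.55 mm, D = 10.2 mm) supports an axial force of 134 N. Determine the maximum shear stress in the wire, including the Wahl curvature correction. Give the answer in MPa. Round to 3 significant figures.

Spring index C = D/d = 10.2/1.55 = 6.5806
K_W = (4C−1)/(4C−4) + 0.615/C = 25.323/22.323 + 0.0935 = 1.2278
τ₀ = 8FD/(πd³) = 8·134·10.2/(π·1.55³) = 10934.4/11.699 = 934.65 MPa
τ_max = K·τ₀ = 1.2278 × 934.65 = 1147.6 MPa

1150 MPa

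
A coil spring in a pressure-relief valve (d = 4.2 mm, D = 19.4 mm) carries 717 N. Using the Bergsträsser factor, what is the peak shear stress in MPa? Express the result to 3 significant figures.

Spring index C = D/d = 19.4/4.2 = 4.6190
K_B = (4C+2)/(4C−3) = 20.476/15.476 = 1.3231
τ₀ = 8FD/(πd³) = 8·717·19.4/(π·4.2³) = 111278/232.75 = 478.09 MPa
τ_max = K·τ₀ = 1.3231 × 478.09 = 632.55 MPa

633 MPa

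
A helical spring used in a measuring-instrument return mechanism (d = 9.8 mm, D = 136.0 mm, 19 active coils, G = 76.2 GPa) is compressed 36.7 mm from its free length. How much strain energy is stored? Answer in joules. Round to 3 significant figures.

k = Gd⁴/(8D³N_a) = (76.2×10³)(9.8⁴)/(8·136.0³·19) = 1.8382 N/mm
U = ½kδ² = 0.5 × 1.8382 × 36.7² = 1237.9 N·mm = 1.2379 J

1.24 J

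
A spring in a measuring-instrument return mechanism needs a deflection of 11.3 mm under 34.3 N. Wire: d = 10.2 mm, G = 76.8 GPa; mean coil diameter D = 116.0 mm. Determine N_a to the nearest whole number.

Required rate k = F/δ = 34.3/11.3 = 3.0354 N/mm
N_a = Gd⁴/(8D³k) = (76.8×10³ × 10.2⁴)/(8 × 116.0³ × 3.0354)
    = 8.31308e+08 / 3.79035e+07 = 21.93 → 22 coils

22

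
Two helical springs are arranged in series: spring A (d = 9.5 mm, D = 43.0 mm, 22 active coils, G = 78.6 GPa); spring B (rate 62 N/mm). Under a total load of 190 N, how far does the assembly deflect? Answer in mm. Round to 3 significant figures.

k_A = Gd⁴/(8D³N_a) = (78.6×10³)(9.5⁴)/(8·43.0³·22) = 45.751 N/mm
Series: 1/k_eq = 1/45.751 + 1/62 = 0.037987; k_eq = 26.325 N/mm
δ = F/k_eq = 190/26.325 = 7.2174 mm

7.22 mm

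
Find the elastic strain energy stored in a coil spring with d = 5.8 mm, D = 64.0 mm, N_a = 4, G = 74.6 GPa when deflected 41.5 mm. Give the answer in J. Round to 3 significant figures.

8.67 J

k = Gd⁴/(8D³N_a) = (74.6×10³)(5.8⁴)/(8·64.0³·4) = 10.064 N/mm
U = ½kδ² = 0.5 × 10.064 × 41.5² = 8666.2 N·mm = 8.6662 J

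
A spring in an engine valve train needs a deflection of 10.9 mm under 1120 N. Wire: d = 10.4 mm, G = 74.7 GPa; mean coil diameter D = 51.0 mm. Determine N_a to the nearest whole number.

8

Required rate k = F/δ = 1120/10.9 = 102.75 N/mm
N_a = Gd⁴/(8D³k) = (74.7×10³ × 10.4⁴)/(8 × 51.0³ × 102.75)
    = 8.73884e+08 / 1.09042e+08 = 8.014 → 8 coils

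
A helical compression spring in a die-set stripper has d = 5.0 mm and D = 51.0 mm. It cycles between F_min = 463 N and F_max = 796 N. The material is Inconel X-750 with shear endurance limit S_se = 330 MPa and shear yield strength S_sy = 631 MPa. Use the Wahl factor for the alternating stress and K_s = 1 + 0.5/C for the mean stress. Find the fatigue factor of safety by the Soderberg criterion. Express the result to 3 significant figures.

C = D/d = 51.0/5.0 = 10.2000; K_W = (4C−1)/(4C−4)+0.615/C = 1.1418; K_s = 1+0.5/C = 1.0490
F_a = (F_max−F_min)/2 = 166.5 N; F_m = (F_max+F_min)/2 = 629.5 N
τ_a = K_W·8F_aD/(πd³) = 1.1418 × 172.99 = 197.52 MPa
τ_m = K_s·8F_mD/(πd³) = 1.0490 × 654.03 = 686.09 MPa
Soderberg: 1/n_f = τ_a/S_se + τ_m/S_sy = 197.52/330 + 686.09/631 = 0.59854 + 1.08730 = 1.6858
n_f = 1/1.6858 = 0.5932

0.593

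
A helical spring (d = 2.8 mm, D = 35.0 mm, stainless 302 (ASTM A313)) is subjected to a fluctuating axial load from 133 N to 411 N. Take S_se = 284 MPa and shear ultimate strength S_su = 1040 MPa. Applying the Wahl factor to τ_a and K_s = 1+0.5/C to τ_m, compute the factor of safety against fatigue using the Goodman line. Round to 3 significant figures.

0.301

C = D/d = 35.0/2.8 = 12.5000; K_W = (4C−1)/(4C−4)+0.615/C = 1.1144; K_s = 1+0.5/C = 1.0400
F_a = (F_max−F_min)/2 = 139 N; F_m = (F_max+F_min)/2 = 272 N
τ_a = K_W·8F_aD/(πd³) = 1.1144 × 564.35 = 628.92 MPa
τ_m = K_s·8F_mD/(πd³) = 1.0400 × 1104.3 = 1148.5 MPa
Goodman: 1/n_f = τ_a/S_se + τ_m/S_su = 628.92/284 + 1148.5/1040 = 2.21451 + 1.10434 = 3.3189
n_f = 1/3.3189 = 0.3013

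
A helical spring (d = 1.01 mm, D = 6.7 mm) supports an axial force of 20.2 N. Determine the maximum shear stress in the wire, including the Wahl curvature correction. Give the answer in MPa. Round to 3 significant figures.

Spring index C = D/d = 6.7/1.01 = 6.6337
K_W = (4C−1)/(4C−4) + 0.615/C = 25.535/22.535 + 0.0927 = 1.2258
τ₀ = 8FD/(πd³) = 8·20.2·6.7/(π·1.01³) = 1082.72/3.2368 = 334.5 MPa
τ_max = K·τ₀ = 1.2258 × 334.5 = 410.05 MPa

410 MPa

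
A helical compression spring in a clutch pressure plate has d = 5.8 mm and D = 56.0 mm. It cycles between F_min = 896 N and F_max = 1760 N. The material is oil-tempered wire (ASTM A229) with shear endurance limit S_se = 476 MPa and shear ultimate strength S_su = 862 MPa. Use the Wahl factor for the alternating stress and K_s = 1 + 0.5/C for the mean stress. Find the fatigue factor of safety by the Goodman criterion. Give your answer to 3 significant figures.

C = D/d = 56.0/5.8 = 9.6552; K_W = (4C−1)/(4C−4)+0.615/C = 1.1503; K_s = 1+0.5/C = 1.0518
F_a = (F_max−F_min)/2 = 432 N; F_m = (F_max+F_min)/2 = 1328 N
τ_a = K_W·8F_aD/(πd³) = 1.1503 × 315.74 = 363.21 MPa
τ_m = K_s·8F_mD/(πd³) = 1.0518 × 970.6 = 1020.9 MPa
Goodman: 1/n_f = τ_a/S_se + τ_m/S_su = 363.21/476 + 1020.9/862 = 0.76305 + 1.18430 = 1.9473
n_f = 1/1.9473 = 0.5135

0.514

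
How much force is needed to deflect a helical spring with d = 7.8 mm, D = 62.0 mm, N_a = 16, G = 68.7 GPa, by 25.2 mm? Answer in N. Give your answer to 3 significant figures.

210 N

k = Gd⁴/(8D³N_a) = (68.7×10³)(7.8⁴)/(8·62.0³·16) = 8.3359 N/mm
F = k·δ = 8.3359 × 25.2 = 210.06 N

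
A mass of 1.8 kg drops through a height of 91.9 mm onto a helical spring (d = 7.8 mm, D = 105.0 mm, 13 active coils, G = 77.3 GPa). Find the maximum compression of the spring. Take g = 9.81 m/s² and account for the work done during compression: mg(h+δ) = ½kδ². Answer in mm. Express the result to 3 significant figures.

k = Gd⁴/(8D³N_a) = (77.3×10³)(7.8⁴)/(8·105.0³·13) = 2.3766 N/mm
W = mg = 1.8 × 9.81 = 17.658 N
½kδ² − Wδ − Wh = 0 → δ = (W + √(W² + 2kWh))/k
δ = (17.658 + √(311.8 + 7713.36))/2.3766 = (17.658 + 89.583)/2.3766 = 45.124 mm

45.1 mm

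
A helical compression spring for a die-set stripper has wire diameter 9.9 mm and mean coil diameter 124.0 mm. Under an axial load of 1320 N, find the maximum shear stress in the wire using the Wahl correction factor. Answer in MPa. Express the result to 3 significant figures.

Spring index C = D/d = 124.0/9.9 = 12.5253
K_W = (4C−1)/(4C−4) + 0.615/C = 49.101/46.101 + 0.0491 = 1.1142
τ₀ = 8FD/(πd³) = 8·1320·124.0/(π·9.9³) = 1.30944e+06/3048.3 = 429.57 MPa
τ_max = K·τ₀ = 1.1142 × 429.57 = 478.61 MPa

479 MPa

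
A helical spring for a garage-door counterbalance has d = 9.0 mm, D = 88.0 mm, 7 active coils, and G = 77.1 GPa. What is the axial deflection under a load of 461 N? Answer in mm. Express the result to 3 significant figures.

34.8 mm

k = Gd⁴/(8D³N_a) = (77.1×10³)(9.0⁴)/(8·88.0³·7) = 13.255 N/mm
δ = F/k = 461 / 13.255 = 34.779 mm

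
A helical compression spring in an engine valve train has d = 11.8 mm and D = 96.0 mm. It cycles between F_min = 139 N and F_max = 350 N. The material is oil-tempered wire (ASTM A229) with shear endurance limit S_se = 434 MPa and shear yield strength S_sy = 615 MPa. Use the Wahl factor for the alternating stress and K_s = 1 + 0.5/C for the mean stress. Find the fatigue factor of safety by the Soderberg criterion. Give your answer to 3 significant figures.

C = D/d = 96.0/11.8 = 8.1356; K_W = (4C−1)/(4C−4)+0.615/C = 1.1807; K_s = 1+0.5/C = 1.0615
F_a = (F_max−F_min)/2 = 105.5 N; F_m = (F_max+F_min)/2 = 244.5 N
τ_a = K_W·8F_aD/(πd³) = 1.1807 × 15.697 = 18.534 MPa
τ_m = K_s·8F_mD/(πd³) = 1.0615 × 36.378 = 38.614 MPa
Soderberg: 1/n_f = τ_a/S_se + τ_m/S_sy = 18.534/434 + 38.614/615 = 0.04270 + 0.06279 = 0.10549
n_f = 1/0.10549 = 9.479

9.48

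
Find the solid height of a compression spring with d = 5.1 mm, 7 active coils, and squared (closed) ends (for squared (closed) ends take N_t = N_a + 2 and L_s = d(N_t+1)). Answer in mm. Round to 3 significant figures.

51.0 mm

squared (closed) ends: N_t = N_a + 2 = 7 + 2 = 9
L_s = d·(N_t+1) = 5.1 × 10 = 51 mm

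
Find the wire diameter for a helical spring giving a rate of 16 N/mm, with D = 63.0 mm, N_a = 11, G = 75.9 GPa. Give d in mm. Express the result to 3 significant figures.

d = (8D³N_a·k / G)^(1/4) = (8·63.0³·11·16 / (75.9×10³))^0.25
  = (4638.6)^0.25 = 8.2527 mm

8.25 mm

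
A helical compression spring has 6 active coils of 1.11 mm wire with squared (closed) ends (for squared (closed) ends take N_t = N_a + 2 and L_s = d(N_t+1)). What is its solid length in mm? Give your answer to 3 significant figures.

9.99 mm

squared (closed) ends: N_t = N_a + 2 = 6 + 2 = 8
L_s = d·(N_t+1) = 1.11 × 9 = 9.99 mm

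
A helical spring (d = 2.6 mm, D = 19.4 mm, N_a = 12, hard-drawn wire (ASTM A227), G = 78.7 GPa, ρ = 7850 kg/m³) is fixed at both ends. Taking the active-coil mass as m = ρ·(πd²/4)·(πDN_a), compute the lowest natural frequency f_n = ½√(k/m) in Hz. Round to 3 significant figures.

205 Hz

k = Gd⁴/(8D³N_a) = (78.7×10³)(2.6⁴)/(8·19.4³·12) = 5.1309 N/mm = 5130.9 N/m
Wire length L = πDN_a = π·19.4·12 = 731.36 mm
m = ρ·(πd²/4)·L = 7850 × 5.3093×10⁻⁶ m² × 0.73136 m = 0.030482 kg
f_n = ½√(k/m) = 0.5·√(5130.9/0.030482) = 0.5·√(1.6833e+05) = 205.14 Hz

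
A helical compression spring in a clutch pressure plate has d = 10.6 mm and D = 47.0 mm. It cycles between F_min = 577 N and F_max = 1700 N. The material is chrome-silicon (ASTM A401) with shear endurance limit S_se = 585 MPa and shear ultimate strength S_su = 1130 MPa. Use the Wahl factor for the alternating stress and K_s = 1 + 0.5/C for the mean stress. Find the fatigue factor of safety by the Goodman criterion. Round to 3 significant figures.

C = D/d = 47.0/10.6 = 4.4340; K_W = (4C−1)/(4C−4)+0.615/C = 1.3571; K_s = 1+0.5/C = 1.1128
F_a = (F_max−F_min)/2 = 561.5 N; F_m = (F_max+F_min)/2 = 1138.5 N
τ_a = K_W·8F_aD/(πd³) = 1.3571 × 56.425 = 76.575 MPa
τ_m = K_s·8F_mD/(πd³) = 1.1128 × 114.41 = 127.31 MPa
Goodman: 1/n_f = τ_a/S_se + τ_m/S_su = 76.575/585 + 127.31/1130 = 0.13090 + 0.11266 = 0.24356
n_f = 1/0.24356 = 4.106

4.11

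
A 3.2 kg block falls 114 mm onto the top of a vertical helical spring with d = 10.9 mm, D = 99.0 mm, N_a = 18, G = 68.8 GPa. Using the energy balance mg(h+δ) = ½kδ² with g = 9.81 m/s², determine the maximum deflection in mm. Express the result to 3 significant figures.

36.9 mm

k = Gd⁴/(8D³N_a) = (68.8×10³)(10.9⁴)/(8·99.0³·18) = 6.9507 N/mm
W = mg = 3.2 × 9.81 = 31.392 N
½kδ² − Wδ − Wh = 0 → δ = (W + √(W² + 2kWh))/k
δ = (31.392 + √(985.46 + 49748.5))/6.9507 = (31.392 + 225.24)/6.9507 = 36.922 mm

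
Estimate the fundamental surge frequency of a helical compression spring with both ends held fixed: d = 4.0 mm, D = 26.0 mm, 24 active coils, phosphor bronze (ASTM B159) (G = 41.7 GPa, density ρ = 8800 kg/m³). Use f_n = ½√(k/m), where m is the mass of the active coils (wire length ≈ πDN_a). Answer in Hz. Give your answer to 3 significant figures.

k = Gd⁴/(8D³N_a) = (41.7×10³)(4.0⁴)/(8·26.0³·24) = 3.1634 N/mm = 3163.4 N/m
Wire length L = πDN_a = π·26.0·24 = 1960.4 mm
m = ρ·(πd²/4)·L = 8800 × 12.566×10⁻⁶ m² × 1.9604 m = 0.21678 kg
f_n = ½√(k/m) = 0.5·√(3163.4/0.21678) = 0.5·√(14592) = 60.4 Hz

60.4 Hz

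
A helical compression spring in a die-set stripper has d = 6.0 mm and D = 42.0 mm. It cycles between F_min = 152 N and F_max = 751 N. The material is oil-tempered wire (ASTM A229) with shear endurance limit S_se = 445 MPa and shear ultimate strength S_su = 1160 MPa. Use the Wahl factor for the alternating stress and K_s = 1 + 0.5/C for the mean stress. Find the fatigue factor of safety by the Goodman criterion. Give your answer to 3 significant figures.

1.64

C = D/d = 42.0/6.0 = 7.0000; K_W = (4C−1)/(4C−4)+0.615/C = 1.2129; K_s = 1+0.5/C = 1.0714
F_a = (F_max−F_min)/2 = 299.5 N; F_m = (F_max+F_min)/2 = 451.5 N
τ_a = K_W·8F_aD/(πd³) = 1.2129 × 148.3 = 179.86 MPa
τ_m = K_s·8F_mD/(πd³) = 1.0714 × 223.56 = 239.53 MPa
Goodman: 1/n_f = τ_a/S_se + τ_m/S_su = 179.86/445 + 239.53/1160 = 0.40419 + 0.20649 = 0.61068
n_f = 1/0.61068 = 1.638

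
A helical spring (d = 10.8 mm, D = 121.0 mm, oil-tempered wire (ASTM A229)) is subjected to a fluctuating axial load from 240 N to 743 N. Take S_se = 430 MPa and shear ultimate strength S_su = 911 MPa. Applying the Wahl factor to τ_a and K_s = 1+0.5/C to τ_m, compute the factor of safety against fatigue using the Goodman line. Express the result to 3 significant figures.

C = D/d = 121.0/10.8 = 11.2037; K_W = (4C−1)/(4C−4)+0.615/C = 1.1284; K_s = 1+0.5/C = 1.0446
F_a = (F_max−F_min)/2 = 251.5 N; F_m = (F_max+F_min)/2 = 491.5 N
τ_a = K_W·8F_aD/(πd³) = 1.1284 × 61.517 = 69.415 MPa
τ_m = K_s·8F_mD/(πd³) = 1.0446 × 120.22 = 125.59 MPa
Goodman: 1/n_f = τ_a/S_se + τ_m/S_su = 69.415/430 + 125.59/911 = 0.16143 + 0.13785 = 0.29928
n_f = 1/0.29928 = 3.341

3.34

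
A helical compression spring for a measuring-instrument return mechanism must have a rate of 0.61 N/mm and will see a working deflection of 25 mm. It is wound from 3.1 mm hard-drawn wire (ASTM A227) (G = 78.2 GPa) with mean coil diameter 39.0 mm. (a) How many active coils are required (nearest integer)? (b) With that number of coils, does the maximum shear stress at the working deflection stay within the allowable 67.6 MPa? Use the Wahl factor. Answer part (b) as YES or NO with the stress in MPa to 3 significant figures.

(a) 25 coils; (b) YES, τ_max = 56.5 MPa

N_a = Gd⁴/(8D³k) = (78.2×10³)(3.1⁴)/(8·39.0³·0.61) = 24.95 → N_a = 25
Actual rate k = Gd⁴/(8D³·25) = 0.60874 N/mm
Working load F = kδ = 0.60874·25 = 15.218 N
C = 39.0/3.1 = 12.5806; K_W = (4C−1)/(4C−4)+0.615/C = 1.1136
τ_max = K_W·8FD/(πd³) = 1.1136·50.733 = 56.499 MPa
τ_max ≤ 67.6 MPa → acceptable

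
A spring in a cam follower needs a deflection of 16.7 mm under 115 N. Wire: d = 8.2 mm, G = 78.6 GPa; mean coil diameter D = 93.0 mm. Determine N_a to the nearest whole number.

Required rate k = F/δ = 115/16.7 = 6.8862 N/mm
N_a = Gd⁴/(8D³k) = (78.6×10³ × 8.2⁴)/(8 × 93.0³ × 6.8862)
    = 3.55368e+08 / 4.43119e+07 = 8.02 → 8 coils

8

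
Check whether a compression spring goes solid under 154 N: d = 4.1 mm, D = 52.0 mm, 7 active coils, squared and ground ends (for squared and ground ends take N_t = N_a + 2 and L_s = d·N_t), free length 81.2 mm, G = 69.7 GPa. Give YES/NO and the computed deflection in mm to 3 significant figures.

YES, δ = 61.6 mm

k = Gd⁴/(8D³N_a) = (69.7×10³)(4.1⁴)/(8·52.0³·7) = 2.5013 N/mm
N_t = 9; L_s = 4.1·9 = 36.9 mm; δ_solid = L₀ − L_s = 81.2 − 36.9 = 44.3 mm
δ = F/k = 154/2.5013 = 61.567 mm
δ ≥ δ_solid → spring goes solid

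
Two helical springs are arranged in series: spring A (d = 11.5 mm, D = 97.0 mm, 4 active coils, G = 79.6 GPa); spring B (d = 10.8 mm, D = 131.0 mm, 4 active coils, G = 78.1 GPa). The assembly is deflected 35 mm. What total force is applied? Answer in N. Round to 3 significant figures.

k_A = Gd⁴/(8D³N_a) = (79.6×10³)(11.5⁴)/(8·97.0³·4) = 47.669 N/mm
k_B = Gd⁴/(8D³N_a) = (78.1×10³)(10.8⁴)/(8·131.0³·4) = 14.77 N/mm
Series: 1/k_eq = 1/47.669 + 1/14.77 = 0.088682; k_eq = 11.276 N/mm
F = k_eq·δ = 11.276·35 = 394.67 N

395 N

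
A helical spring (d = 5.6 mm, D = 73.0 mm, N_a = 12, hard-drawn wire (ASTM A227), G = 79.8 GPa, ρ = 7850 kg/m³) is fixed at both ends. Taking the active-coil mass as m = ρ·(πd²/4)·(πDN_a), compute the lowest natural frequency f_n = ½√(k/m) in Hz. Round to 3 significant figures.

31.4 Hz

k = Gd⁴/(8D³N_a) = (79.8×10³)(5.6⁴)/(8·73.0³·12) = 2.1014 N/mm = 2101.4 N/m
Wire length L = πDN_a = π·73.0·12 = 2752 mm
m = ρ·(πd²/4)·L = 7850 × 24.63×10⁻⁶ m² × 2.752 m = 0.5321 kg
f_n = ½√(k/m) = 0.5·√(2101.4/0.5321) = 0.5·√(3949.3) = 31.422 Hz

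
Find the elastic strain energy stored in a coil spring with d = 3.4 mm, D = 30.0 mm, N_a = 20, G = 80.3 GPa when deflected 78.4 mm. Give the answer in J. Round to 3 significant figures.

k = Gd⁴/(8D³N_a) = (80.3×10³)(3.4⁴)/(8·30.0³·20) = 2.484 N/mm
U = ½kδ² = 0.5 × 2.484 × 78.4² = 7634 N·mm = 7.634 J

7.63 J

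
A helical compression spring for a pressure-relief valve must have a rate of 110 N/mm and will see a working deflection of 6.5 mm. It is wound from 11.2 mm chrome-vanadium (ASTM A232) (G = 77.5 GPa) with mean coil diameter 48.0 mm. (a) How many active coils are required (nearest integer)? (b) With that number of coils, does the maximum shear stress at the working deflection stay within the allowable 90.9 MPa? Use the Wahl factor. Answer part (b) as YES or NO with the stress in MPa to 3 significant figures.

(a) 13 coils; (b) YES, τ_max = 82.2 MPa

N_a = Gd⁴/(8D³k) = (77.5×10³)(11.2⁴)/(8·48.0³·110) = 12.53 → N_a = 13
Actual rate k = Gd⁴/(8D³·13) = 106.03 N/mm
Working load F = kδ = 106.03·6.5 = 689.18 N
C = 48.0/11.2 = 4.2857; K_W = (4C−1)/(4C−4)+0.615/C = 1.3718
τ_max = K_W·8FD/(πd³) = 1.3718·59.959 = 82.25 MPa
τ_max ≤ 90.9 MPa → acceptable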